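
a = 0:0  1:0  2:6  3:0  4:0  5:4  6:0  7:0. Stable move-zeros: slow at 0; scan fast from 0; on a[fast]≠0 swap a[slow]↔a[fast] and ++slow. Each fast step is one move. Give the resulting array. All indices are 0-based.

slow=0 fast=0: a[fast]=0, fast++
slow=0 fast=1: a[fast]=0, fast++
slow=0 fast=2: a[fast]=6≠0 swap→a[0]=6, slow++,fast++
slow=1 fast=3: a[fast]=0, fast++
slow=1 fast=4: a[fast]=0, fast++
slow=1 fast=5: a[fast]=4≠0 swap→a[1]=4, slow++,fast++
slow=2 fast=6: a[fast]=0, fast++
slow=2 fast=7: a[fast]=0, fast++

[6, 4, 0, 0, 0, 0, 0, 0]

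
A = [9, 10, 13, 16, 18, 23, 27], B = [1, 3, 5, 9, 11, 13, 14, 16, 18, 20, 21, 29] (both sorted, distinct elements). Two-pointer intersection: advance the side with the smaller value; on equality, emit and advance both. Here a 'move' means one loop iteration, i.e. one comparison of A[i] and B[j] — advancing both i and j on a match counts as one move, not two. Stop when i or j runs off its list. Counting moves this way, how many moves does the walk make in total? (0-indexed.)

[i=0,j=0] 9>1 → j++
[i=0,j=1] 9>3 → j++
[i=0,j=2] 9>5 → j++
[i=0,j=3] 9==9 emit → i++,j++
[i=1,j=4] 10<11 → i++
[i=2,j=4] 13>11 → j++
[i=2,j=5] 13==13 emit → i++,j++
[i=3,j=6] 16>14 → j++
[i=3,j=7] 16==16 emit → i++,j++
[i=4,j=8] 18==18 emit → i++,j++
[i=5,j=9] 23>20 → j++
[i=5,j=10] 23>21 → j++
[i=5,j=11] 23<29 → i++
[i=6,j=11] 27<29 → i++

14 moves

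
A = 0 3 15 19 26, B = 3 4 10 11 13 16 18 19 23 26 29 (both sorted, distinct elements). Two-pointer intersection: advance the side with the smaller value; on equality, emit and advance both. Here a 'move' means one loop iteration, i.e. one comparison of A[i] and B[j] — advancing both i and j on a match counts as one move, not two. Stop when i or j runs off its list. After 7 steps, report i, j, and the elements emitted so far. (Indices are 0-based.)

i=0 j=0: 0<3, i++
i=1 j=0: 3==3 emit, i++,j++
i=2 j=1: 15>4, j++
i=2 j=2: 15>10, j++
i=2 j=3: 15>11, j++
i=2 j=4: 15>13, j++
i=2 j=5: 15<16, i++

i=3, j=5, emitted=[3]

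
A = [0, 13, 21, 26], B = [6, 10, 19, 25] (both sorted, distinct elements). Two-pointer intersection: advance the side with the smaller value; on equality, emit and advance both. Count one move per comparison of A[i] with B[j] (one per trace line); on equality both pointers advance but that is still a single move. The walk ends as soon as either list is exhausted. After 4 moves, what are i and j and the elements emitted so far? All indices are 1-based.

[i=1,j=1] 0<6 → i++
[i=2,j=1] 13>6 → j++
[i=2,j=2] 13>10 → j++
[i=2,j=3] 13<19 → i++

i=3, j=3, emitted=[]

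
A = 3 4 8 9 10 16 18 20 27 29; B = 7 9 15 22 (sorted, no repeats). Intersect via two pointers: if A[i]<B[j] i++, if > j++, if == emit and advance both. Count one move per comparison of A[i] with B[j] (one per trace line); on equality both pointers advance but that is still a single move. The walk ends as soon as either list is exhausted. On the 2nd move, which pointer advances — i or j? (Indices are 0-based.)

i=0 j=0: 3<7, i++
i=1 j=0: 4<7, i++

i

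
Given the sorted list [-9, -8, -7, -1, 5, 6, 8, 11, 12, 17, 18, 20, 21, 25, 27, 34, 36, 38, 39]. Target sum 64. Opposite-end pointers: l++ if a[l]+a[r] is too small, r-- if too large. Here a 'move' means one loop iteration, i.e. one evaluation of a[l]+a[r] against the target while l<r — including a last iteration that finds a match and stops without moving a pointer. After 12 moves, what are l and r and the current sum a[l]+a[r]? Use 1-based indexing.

[1,19] -9+39=30 <64 → l++
[2,19] -8+39=31 <64 → l++
[3,19] -7+39=32 <64 → l++
[4,19] -1+39=38 <64 → l++
[5,19] 5+39=44 <64 → l++
[6,19] 6+39=45 <64 → l++
[7,19] 8+39=47 <64 → l++
[8,19] 11+39=50 <64 → l++
[9,19] 12+39=51 <64 → l++
[10,19] 17+39=56 <64 → l++
[11,19] 18+39=57 <64 → l++
[12,19] 20+39=59 <64 → l++

l=13, r=19, sum=60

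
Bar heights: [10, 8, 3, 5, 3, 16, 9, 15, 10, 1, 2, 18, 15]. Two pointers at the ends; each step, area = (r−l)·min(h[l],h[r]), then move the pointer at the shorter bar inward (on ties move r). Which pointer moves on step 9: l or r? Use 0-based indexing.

l

[0,12] min(10,15)*12=120 best=120 * → l++
[1,12] min(8,15)*11=88 best=120 → l++
[2,12] min(3,15)*10=30 best=120 → l++
[3,12] min(5,15)*9=45 best=120 → l++
[4,12] min(3,15)*8=24 best=120 → l++
[5,12] min(16,15)*7=105 best=120 → r--
[5,11] min(16,18)*6=96 best=120 → l++
[6,11] min(9,18)*5=45 best=120 → l++
[7,11] min(15,18)*4=60 best=120 → l++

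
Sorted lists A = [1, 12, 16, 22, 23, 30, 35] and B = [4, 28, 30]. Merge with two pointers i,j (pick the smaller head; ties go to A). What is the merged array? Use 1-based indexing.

i=1 j=1: A[i]=1<=B[j]=4 take 1, i++
i=2 j=1: A[i]=12>B[j]=4 take 4, j++
i=2 j=2: A[i]=12<=B[j]=28 take 12, i++
i=3 j=2: A[i]=16<=B[j]=28 take 16, i++
i=4 j=2: A[i]=22<=B[j]=28 take 22, i++
i=5 j=2: A[i]=23<=B[j]=28 take 23, i++
i=6 j=2: A[i]=30>B[j]=28 take 28, j++
i=6 j=3: A[i]=30<=B[j]=30 take 30, i++
i=7 j=3: A[i]=35>B[j]=30 take 30, j++
i=7 j=4: B done, take A[i]=35, i++

[1, 4, 12, 16, 22, 23, 28, 30, 30, 35]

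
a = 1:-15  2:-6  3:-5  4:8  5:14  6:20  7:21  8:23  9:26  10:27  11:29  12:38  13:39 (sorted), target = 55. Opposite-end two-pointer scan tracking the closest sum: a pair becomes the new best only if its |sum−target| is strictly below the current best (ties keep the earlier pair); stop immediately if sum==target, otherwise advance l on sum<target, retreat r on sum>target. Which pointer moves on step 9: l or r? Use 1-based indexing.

[1,13] -15+39=24 d=31 * → l++
[2,13] -6+39=33 d=22 * → l++
[3,13] -5+39=34 d=21 * → l++
[4,13] 8+39=47 d=8 * → l++
[5,13] 14+39=53 d=2 * → l++
[6,13] 20+39=59 d=4 → r--
[6,12] 20+38=58 d=3 → r--
[6,11] 20+29=49 d=6 → l++
[7,11] 21+29=50 d=5 → l++

l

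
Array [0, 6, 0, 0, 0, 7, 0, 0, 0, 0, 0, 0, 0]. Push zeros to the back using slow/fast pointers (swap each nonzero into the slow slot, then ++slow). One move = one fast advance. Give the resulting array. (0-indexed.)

[6, 7, 0, 0, 0, 0, 0, 0, 0, 0, 0, 0, 0]

slow=0 fast=0: a[fast]=0, fast++
slow=0 fast=1: a[fast]=6≠0 swap→a[0]=6, slow++,fast++
slow=1 fast=2: a[fast]=0, fast++
slow=1 fast=3: a[fast]=0, fast++
slow=1 fast=4: a[fast]=0, fast++
slow=1 fast=5: a[fast]=7≠0 swap→a[1]=7, slow++,fast++
slow=2 fast=6: a[fast]=0, fast++
slow=2 fast=7: a[fast]=0, fast++
slow=2 fast=8: a[fast]=0, fast++
slow=2 fast=9: a[fast]=0, fast++
slow=2 fast=10: a[fast]=0, fast++
slow=2 fast=11: a[fast]=0, fast++
slow=2 fast=12: a[fast]=0, fast++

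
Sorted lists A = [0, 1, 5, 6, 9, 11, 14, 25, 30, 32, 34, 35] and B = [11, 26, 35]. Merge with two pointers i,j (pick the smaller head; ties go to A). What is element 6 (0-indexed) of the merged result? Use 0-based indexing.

i=0 j=0: A[i]=0<=B[j]=11 take 0, i++
i=1 j=0: A[i]=1<=B[j]=11 take 1, i++
i=2 j=0: A[i]=5<=B[j]=11 take 5, i++
i=3 j=0: A[i]=6<=B[j]=11 take 6, i++
i=4 j=0: A[i]=9<=B[j]=11 take 9, i++
i=5 j=0: A[i]=11<=B[j]=11 take 11, i++
i=6 j=0: A[i]=14>B[j]=11 take 11, j++
i=6 j=1: A[i]=14<=B[j]=26 take 14, i++
i=7 j=1: A[i]=25<=B[j]=26 take 25, i++
i=8 j=1: A[i]=30>B[j]=26 take 26, j++
i=8 j=2: A[i]=30<=B[j]=35 take 30, i++
i=9 j=2: A[i]=32<=B[j]=35 take 32, i++
i=10 j=2: A[i]=34<=B[j]=35 take 34, i++
i=11 j=2: A[i]=35<=B[j]=35 take 35, i++
i=12 j=2: A done, take B[j]=35, j++

merged[6] = 11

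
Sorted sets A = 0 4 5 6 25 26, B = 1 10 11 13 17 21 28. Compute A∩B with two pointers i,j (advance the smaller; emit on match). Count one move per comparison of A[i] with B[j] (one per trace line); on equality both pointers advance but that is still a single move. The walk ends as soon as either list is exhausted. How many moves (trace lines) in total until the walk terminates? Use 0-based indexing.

[i=0,j=0] 0<1 → i++
[i=1,j=0] 4>1 → j++
[i=1,j=1] 4<10 → i++
[i=2,j=1] 5<10 → i++
[i=3,j=1] 6<10 → i++
[i=4,j=1] 25>10 → j++
[i=4,j=2] 25>11 → j++
[i=4,j=3] 25>13 → j++
[i=4,j=4] 25>17 → j++
[i=4,j=5] 25>21 → j++
[i=4,j=6] 25<28 → i++
[i=5,j=6] 26<28 → i++

12 moves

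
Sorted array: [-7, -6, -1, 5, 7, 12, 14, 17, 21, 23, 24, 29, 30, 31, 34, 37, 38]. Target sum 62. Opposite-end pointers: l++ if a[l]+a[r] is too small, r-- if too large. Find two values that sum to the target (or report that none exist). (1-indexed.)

(24, 38)

[1,17] -7+38=31 <62 → l++
[2,17] -6+38=32 <62 → l++
[3,17] -1+38=37 <62 → l++
[4,17] 5+38=43 <62 → l++
[5,17] 7+38=45 <62 → l++
[6,17] 12+38=50 <62 → l++
[7,17] 14+38=52 <62 → l++
[8,17] 17+38=55 <62 → l++
[9,17] 21+38=59 <62 → l++
[10,17] 23+38=61 <62 → l++
[11,17] 24+38=62 → found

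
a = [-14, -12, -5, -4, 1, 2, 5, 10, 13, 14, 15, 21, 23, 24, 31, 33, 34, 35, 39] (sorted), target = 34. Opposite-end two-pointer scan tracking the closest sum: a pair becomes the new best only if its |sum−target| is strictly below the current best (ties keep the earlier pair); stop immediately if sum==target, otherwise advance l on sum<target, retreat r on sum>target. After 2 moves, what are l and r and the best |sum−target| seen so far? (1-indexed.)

l=1 r=19: -14+39=25 d=9 *, l++
l=2 r=19: -12+39=27 d=7 *, l++

l=3, r=19, best |Δ|=7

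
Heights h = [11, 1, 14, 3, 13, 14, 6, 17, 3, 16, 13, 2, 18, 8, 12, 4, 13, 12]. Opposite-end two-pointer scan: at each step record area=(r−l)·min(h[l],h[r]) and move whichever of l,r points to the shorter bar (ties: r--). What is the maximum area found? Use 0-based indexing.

[0,17] min(11,12)*17=187 best=187 * → l++
[1,17] min(1,12)*16=16 best=187 → l++
[2,17] min(14,12)*15=180 best=187 → r--
[2,16] min(14,13)*14=182 best=187 → r--
[2,15] min(14,4)*13=52 best=187 → r--
[2,14] min(14,12)*12=144 best=187 → r--
[2,13] min(14,8)*11=88 best=187 → r--
[2,12] min(14,18)*10=140 best=187 → l++
[3,12] min(3,18)*9=27 best=187 → l++
[4,12] min(13,18)*8=104 best=187 → l++
[5,12] min(14,18)*7=98 best=187 → l++
[6,12] min(6,18)*6=36 best=187 → l++
[7,12] min(17,18)*5=85 best=187 → l++
[8,12] min(3,18)*4=12 best=187 → l++
[9,12] min(16,18)*3=48 best=187 → l++
[10,12] min(13,18)*2=26 best=187 → l++
[11,12] min(2,18)*1=2 best=187 → l++

max area = 187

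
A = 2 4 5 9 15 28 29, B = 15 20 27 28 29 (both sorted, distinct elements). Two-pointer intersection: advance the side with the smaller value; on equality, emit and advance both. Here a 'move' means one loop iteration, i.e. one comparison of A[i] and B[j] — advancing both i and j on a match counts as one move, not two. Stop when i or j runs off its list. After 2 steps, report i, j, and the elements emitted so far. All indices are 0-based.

i=2, j=0, emitted=[]

[i=0,j=0] 2<15 → i++
[i=1,j=0] 4<15 → i++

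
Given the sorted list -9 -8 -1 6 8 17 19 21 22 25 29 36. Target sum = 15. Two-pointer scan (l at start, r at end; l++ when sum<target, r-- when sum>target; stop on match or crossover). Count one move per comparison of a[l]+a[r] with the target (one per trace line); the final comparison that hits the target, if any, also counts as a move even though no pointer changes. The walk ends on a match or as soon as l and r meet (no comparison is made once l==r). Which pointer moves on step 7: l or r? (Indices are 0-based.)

r

[0,11] -9+36=27 >15 → r--
[0,10] -9+29=20 >15 → r--
[0,9] -9+25=16 >15 → r--
[0,8] -9+22=13 <15 → l++
[1,8] -8+22=14 <15 → l++
[2,8] -1+22=21 >15 → r--
[2,7] -1+21=20 >15 → r--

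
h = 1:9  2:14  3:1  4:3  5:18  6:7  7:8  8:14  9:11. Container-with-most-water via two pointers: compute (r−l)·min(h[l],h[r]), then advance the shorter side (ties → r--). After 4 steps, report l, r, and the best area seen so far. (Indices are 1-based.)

l=2, r=6, best area=84

[1,9] min(9,11)*8=72 best=72 * → l++
[2,9] min(14,11)*7=77 best=77 * → r--
[2,8] min(14,14)*6=84 best=84 * → r--
[2,7] min(14,8)*5=40 best=84 → r--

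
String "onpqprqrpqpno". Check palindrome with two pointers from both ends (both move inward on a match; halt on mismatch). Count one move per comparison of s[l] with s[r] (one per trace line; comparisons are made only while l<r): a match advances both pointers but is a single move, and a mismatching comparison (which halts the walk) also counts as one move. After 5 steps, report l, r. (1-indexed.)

[1,13] 'o'=='o' → l++,r--
[2,12] 'n'=='n' → l++,r--
[3,11] 'p'=='p' → l++,r--
[4,10] 'q'=='q' → l++,r--
[5,9] 'p'=='p' → l++,r--

l=6, r=8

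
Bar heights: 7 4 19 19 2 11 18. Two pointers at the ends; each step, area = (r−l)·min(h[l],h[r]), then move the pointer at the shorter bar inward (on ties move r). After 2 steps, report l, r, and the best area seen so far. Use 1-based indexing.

l=3, r=7, best area=42

[1,7] min(7,18)*6=42 best=42 * → l++
[2,7] min(4,18)*5=20 best=42 → l++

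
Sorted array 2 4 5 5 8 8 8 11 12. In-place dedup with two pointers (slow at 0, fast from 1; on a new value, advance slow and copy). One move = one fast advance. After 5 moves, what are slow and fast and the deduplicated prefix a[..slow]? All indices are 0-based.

(s=0,f=1) a[fast]=4≠a[slow]=2 write a[1]=4 → slow++,fast++
(s=1,f=2) a[fast]=5≠a[slow]=4 write a[2]=5 → slow++,fast++
(s=2,f=3) a[fast]=5=a[slow] dup → fast++
(s=2,f=4) a[fast]=8≠a[slow]=5 write a[3]=8 → slow++,fast++
(s=3,f=5) a[fast]=8=a[slow] dup → fast++

slow=3, fast=6, prefix=[2, 4, 5, 8]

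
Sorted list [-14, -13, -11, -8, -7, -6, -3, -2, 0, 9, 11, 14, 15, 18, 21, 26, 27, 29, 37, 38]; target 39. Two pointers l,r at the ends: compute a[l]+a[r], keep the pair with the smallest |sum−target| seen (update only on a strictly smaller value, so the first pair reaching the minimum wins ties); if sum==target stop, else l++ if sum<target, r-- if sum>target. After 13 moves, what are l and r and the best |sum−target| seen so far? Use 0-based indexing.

l=10, r=16, best |Δ|=1

l=0 r=19: -14+38=24 d=15 *, l++
l=1 r=19: -13+38=25 d=14 *, l++
l=2 r=19: -11+38=27 d=12 *, l++
l=3 r=19: -8+38=30 d=9 *, l++
l=4 r=19: -7+38=31 d=8 *, l++
l=5 r=19: -6+38=32 d=7 *, l++
l=6 r=19: -3+38=35 d=4 *, l++
l=7 r=19: -2+38=36 d=3 *, l++
l=8 r=19: 0+38=38 d=1 *, l++
l=9 r=19: 9+38=47 d=8, r--
l=9 r=18: 9+37=46 d=7, r--
l=9 r=17: 9+29=38 d=1, l++
l=10 r=17: 11+29=40 d=1, r--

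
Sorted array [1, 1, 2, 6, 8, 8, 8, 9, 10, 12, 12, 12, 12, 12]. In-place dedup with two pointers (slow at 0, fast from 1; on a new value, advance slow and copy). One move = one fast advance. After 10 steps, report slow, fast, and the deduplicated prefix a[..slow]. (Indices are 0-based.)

(s=0,f=1) a[fast]=1=a[slow] dup → fast++
(s=0,f=2) a[fast]=2≠a[slow]=1 write a[1]=2 → slow++,fast++
(s=1,f=3) a[fast]=6≠a[slow]=2 write a[2]=6 → slow++,fast++
(s=2,f=4) a[fast]=8≠a[slow]=6 write a[3]=8 → slow++,fast++
(s=3,f=5) a[fast]=8=a[slow] dup → fast++
(s=3,f=6) a[fast]=8=a[slow] dup → fast++
(s=3,f=7) a[fast]=9≠a[slow]=8 write a[4]=9 → slow++,fast++
(s=4,f=8) a[fast]=10≠a[slow]=9 write a[5]=10 → slow++,fast++
(s=5,f=9) a[fast]=12≠a[slow]=10 write a[6]=12 → slow++,fast++
(s=6,f=10) a[fast]=12=a[slow] dup → fast++

slow=6, fast=11, prefix=[1, 2, 6, 8, 9, 10, 12]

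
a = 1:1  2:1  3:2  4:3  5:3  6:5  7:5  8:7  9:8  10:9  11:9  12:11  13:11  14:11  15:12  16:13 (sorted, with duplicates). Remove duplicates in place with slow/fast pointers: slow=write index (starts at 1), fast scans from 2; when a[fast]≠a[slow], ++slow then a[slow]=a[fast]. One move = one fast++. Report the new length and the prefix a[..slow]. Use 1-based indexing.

length 10; prefix = [1, 2, 3, 5, 7, 8, 9, 11, 12, 13]

slow=1 fast=2: a[fast]=1=a[slow] dup, fast++
slow=1 fast=3: a[fast]=2≠a[slow]=1 write a[2]=2, slow++,fast++
slow=2 fast=4: a[fast]=3≠a[slow]=2 write a[3]=3, slow++,fast++
slow=3 fast=5: a[fast]=3=a[slow] dup, fast++
slow=3 fast=6: a[fast]=5≠a[slow]=3 write a[4]=5, slow++,fast++
slow=4 fast=7: a[fast]=5=a[slow] dup, fast++
slow=4 fast=8: a[fast]=7≠a[slow]=5 write a[5]=7, slow++,fast++
slow=5 fast=9: a[fast]=8≠a[slow]=7 write a[6]=8, slow++,fast++
slow=6 fast=10: a[fast]=9≠a[slow]=8 write a[7]=9, slow++,fast++
slow=7 fast=11: a[fast]=9=a[slow] dup, fast++
slow=7 fast=12: a[fast]=11≠a[slow]=9 write a[8]=11, slow++,fast++
slow=8 fast=13: a[fast]=11=a[slow] dup, fast++
slow=8 fast=14: a[fast]=11=a[slow] dup, fast++
slow=8 fast=15: a[fast]=12≠a[slow]=11 write a[9]=12, slow++,fast++
slow=9 fast=16: a[fast]=13≠a[slow]=12 write a[10]=13, slow++,fast++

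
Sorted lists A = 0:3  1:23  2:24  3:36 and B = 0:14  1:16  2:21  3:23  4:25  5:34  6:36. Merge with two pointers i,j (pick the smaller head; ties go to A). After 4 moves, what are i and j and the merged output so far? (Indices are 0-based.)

i=0 j=0: A[i]=3<=B[j]=14 take 3, i++
i=1 j=0: A[i]=23>B[j]=14 take 14, j++
i=1 j=1: A[i]=23>B[j]=16 take 16, j++
i=1 j=2: A[i]=23>B[j]=21 take 21, j++

i=1, j=3, merged so far=[3, 14, 16, 21]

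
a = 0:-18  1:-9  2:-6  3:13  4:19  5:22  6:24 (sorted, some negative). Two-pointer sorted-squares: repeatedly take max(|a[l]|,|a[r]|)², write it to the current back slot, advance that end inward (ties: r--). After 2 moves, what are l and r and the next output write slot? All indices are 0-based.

l=0, r=4, next write slot=4

[0,6] |-18|<=|24| out[6]=576 → r--
[0,5] |-18|<=|22| out[5]=484 → r--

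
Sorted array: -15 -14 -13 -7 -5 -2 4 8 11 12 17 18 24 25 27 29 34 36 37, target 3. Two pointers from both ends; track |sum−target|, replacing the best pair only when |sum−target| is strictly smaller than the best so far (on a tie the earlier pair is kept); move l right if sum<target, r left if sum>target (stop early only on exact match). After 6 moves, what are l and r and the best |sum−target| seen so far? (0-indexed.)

[0,18] -15+37=22 d=19 * → r--
[0,17] -15+36=21 d=18 * → r--
[0,16] -15+34=19 d=16 * → r--
[0,15] -15+29=14 d=11 * → r--
[0,14] -15+27=12 d=9 * → r--
[0,13] -15+25=10 d=7 * → r--

l=0, r=12, best |Δ|=7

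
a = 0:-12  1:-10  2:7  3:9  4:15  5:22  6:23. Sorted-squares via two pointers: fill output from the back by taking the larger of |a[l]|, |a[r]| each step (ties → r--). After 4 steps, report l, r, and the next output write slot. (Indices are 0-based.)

l=1, r=3, next write slot=2

l=0 r=6: |-12|<=|23| out[6]=529, r--
l=0 r=5: |-12|<=|22| out[5]=484, r--
l=0 r=4: |-12|<=|15| out[4]=225, r--
l=0 r=3: |-12|>|9| out[3]=144, l++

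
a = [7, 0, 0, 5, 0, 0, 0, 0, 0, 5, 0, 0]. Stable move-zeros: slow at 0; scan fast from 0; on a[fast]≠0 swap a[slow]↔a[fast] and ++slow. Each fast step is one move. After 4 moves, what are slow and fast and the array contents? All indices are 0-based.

slow=2, fast=4, a=[7, 5, 0, 0, 0, 0, 0, 0, 0, 5, 0, 0]

(s=0,f=0) a[fast]=7≠0 swap→a[0]=7 → slow++,fast++
(s=1,f=1) a[fast]=0 → fast++
(s=1,f=2) a[fast]=0 → fast++
(s=1,f=3) a[fast]=5≠0 swap→a[1]=5 → slow++,fast++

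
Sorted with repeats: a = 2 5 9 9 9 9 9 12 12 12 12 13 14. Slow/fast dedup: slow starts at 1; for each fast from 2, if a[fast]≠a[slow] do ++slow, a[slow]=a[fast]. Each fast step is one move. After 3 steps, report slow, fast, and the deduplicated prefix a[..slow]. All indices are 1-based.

slow=3, fast=5, prefix=[2, 5, 9]

slow=1 fast=2: a[fast]=5≠a[slow]=2 write a[2]=5, slow++,fast++
slow=2 fast=3: a[fast]=9≠a[slow]=5 write a[3]=9, slow++,fast++
slow=3 fast=4: a[fast]=9=a[slow] dup, fast++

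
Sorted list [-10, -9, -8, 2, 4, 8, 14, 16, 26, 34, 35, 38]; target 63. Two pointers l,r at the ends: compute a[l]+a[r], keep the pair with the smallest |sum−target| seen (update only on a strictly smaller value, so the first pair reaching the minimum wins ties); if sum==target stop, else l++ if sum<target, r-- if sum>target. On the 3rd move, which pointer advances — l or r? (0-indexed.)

l

l=0 r=11: -10+38=28 d=35 *, l++
l=1 r=11: -9+38=29 d=34 *, l++
l=2 r=11: -8+38=30 d=33 *, l++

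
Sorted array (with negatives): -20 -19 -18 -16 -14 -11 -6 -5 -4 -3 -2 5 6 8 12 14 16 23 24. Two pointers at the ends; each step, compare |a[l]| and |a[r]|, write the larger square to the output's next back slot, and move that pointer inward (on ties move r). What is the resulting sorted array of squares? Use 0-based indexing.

[4, 9, 16, 25, 25, 36, 36, 64, 121, 144, 196, 196, 256, 256, 324, 361, 400, 529, 576]

[0,18] |-20|<=|24| out[18]=576 → r--
[0,17] |-20|<=|23| out[17]=529 → r--
[0,16] |-20|>|16| out[16]=400 → l++
[1,16] |-19|>|16| out[15]=361 → l++
[2,16] |-18|>|16| out[14]=324 → l++
[3,16] |-16|<=|16| out[13]=256 → r--
[3,15] |-16|>|14| out[12]=256 → l++
[4,15] |-14|<=|14| out[11]=196 → r--
[4,14] |-14|>|12| out[10]=196 → l++
[5,14] |-11|<=|12| out[9]=144 → r--
[5,13] |-11|>|8| out[8]=121 → l++
[6,13] |-6|<=|8| out[7]=64 → r--
[6,12] |-6|<=|6| out[6]=36 → r--
[6,11] |-6|>|5| out[5]=36 → l++
[7,11] |-5|<=|5| out[4]=25 → r--
[7,10] |-5|>|-2| out[3]=25 → l++
[8,10] |-4|>|-2| out[2]=16 → l++
[9,10] |-3|>|-2| out[1]=9 → l++
[10,10] |-2|<=|-2| out[0]=4 → r--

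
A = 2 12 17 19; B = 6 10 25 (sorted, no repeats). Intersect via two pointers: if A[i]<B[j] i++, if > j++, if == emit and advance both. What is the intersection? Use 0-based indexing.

i=0 j=0: 2<6, i++
i=1 j=0: 12>6, j++
i=1 j=1: 12>10, j++
i=1 j=2: 12<25, i++
i=2 j=2: 17<25, i++
i=3 j=2: 19<25, i++

intersection = []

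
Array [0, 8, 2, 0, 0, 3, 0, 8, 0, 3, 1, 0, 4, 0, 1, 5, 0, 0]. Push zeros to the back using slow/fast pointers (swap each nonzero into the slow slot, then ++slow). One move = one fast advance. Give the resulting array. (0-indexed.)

slow=0 fast=0: a[fast]=0, fast++
slow=0 fast=1: a[fast]=8≠0 swap→a[0]=8, slow++,fast++
slow=1 fast=2: a[fast]=2≠0 swap→a[1]=2, slow++,fast++
slow=2 fast=3: a[fast]=0, fast++
slow=2 fast=4: a[fast]=0, fast++
slow=2 fast=5: a[fast]=3≠0 swap→a[2]=3, slow++,fast++
slow=3 fast=6: a[fast]=0, fast++
slow=3 fast=7: a[fast]=8≠0 swap→a[3]=8, slow++,fast++
slow=4 fast=8: a[fast]=0, fast++
slow=4 fast=9: a[fast]=3≠0 swap→a[4]=3, slow++,fast++
slow=5 fast=10: a[fast]=1≠0 swap→a[5]=1, slow++,fast++
slow=6 fast=11: a[fast]=0, fast++
slow=6 fast=12: a[fast]=4≠0 swap→a[6]=4, slow++,fast++
slow=7 fast=13: a[fast]=0, fast++
slow=7 fast=14: a[fast]=1≠0 swap→a[7]=1, slow++,fast++
slow=8 fast=15: a[fast]=5≠0 swap→a[8]=5, slow++,fast++
slow=9 fast=16: a[fast]=0, fast++
slow=9 fast=17: a[fast]=0, fast++

[8, 2, 3, 8, 3, 1, 4, 1, 5, 0, 0, 0, 0, 0, 0, 0, 0, 0]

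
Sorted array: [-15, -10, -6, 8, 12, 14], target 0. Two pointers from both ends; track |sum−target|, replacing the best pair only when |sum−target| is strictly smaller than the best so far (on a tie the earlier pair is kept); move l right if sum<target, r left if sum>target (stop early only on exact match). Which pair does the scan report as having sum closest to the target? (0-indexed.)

l=0 r=5: -15+14=-1 d=1 *, l++
l=1 r=5: -10+14=4 d=4, r--
l=1 r=4: -10+12=2 d=2, r--
l=1 r=3: -10+8=-2 d=2, l++
l=2 r=3: -6+8=2 d=2, r--

pair (-15, 14) with sum -1 (|Δ|=1)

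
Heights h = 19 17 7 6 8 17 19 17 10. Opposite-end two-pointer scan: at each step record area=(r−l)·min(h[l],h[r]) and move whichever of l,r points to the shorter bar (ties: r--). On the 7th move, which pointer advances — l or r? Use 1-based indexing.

[1,9] min(19,10)*8=80 best=80 * → r--
[1,8] min(19,17)*7=119 best=119 * → r--
[1,7] min(19,19)*6=114 best=119 → r--
[1,6] min(19,17)*5=85 best=119 → r--
[1,5] min(19,8)*4=32 best=119 → r--
[1,4] min(19,6)*3=18 best=119 → r--
[1,3] min(19,7)*2=14 best=119 → r--

r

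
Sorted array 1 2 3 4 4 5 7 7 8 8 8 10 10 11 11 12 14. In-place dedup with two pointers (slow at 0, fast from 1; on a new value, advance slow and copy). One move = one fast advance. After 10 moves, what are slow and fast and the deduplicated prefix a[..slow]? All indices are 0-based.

slow=6, fast=11, prefix=[1, 2, 3, 4, 5, 7, 8]

slow=0 fast=1: a[fast]=2≠a[slow]=1 write a[1]=2, slow++,fast++
slow=1 fast=2: a[fast]=3≠a[slow]=2 write a[2]=3, slow++,fast++
slow=2 fast=3: a[fast]=4≠a[slow]=3 write a[3]=4, slow++,fast++
slow=3 fast=4: a[fast]=4=a[slow] dup, fast++
slow=3 fast=5: a[fast]=5≠a[slow]=4 write a[4]=5, slow++,fast++
slow=4 fast=6: a[fast]=7≠a[slow]=5 write a[5]=7, slow++,fast++
slow=5 fast=7: a[fast]=7=a[slow] dup, fast++
slow=5 fast=8: a[fast]=8≠a[slow]=7 write a[6]=8, slow++,fast++
slow=6 fast=9: a[fast]=8=a[slow] dup, fast++
slow=6 fast=10: a[fast]=8=a[slow] dup, fast++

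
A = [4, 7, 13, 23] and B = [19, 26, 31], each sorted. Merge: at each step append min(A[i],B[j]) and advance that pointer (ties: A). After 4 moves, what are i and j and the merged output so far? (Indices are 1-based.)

i=4, j=2, merged so far=[4, 7, 13, 19]

i=1 j=1: A[i]=4<=B[j]=19 take 4, i++
i=2 j=1: A[i]=7<=B[j]=19 take 7, i++
i=3 j=1: A[i]=13<=B[j]=19 take 13, i++
i=4 j=1: A[i]=23>B[j]=19 take 19, j++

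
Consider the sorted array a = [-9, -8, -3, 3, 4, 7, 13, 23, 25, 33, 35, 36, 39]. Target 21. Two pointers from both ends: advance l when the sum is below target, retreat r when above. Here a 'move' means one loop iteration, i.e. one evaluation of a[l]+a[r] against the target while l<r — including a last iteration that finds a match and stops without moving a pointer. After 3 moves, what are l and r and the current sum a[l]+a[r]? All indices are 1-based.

l=1 r=13: -9+39=30 >21, r--
l=1 r=12: -9+36=27 >21, r--
l=1 r=11: -9+35=26 >21, r--

l=1, r=10, sum=24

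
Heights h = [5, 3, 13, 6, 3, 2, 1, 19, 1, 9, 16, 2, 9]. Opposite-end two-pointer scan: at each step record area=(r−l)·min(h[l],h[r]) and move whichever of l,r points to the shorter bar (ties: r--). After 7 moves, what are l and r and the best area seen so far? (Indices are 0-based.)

l=5, r=10, best area=104

[0,12] min(5,9)*12=60 best=60 * → l++
[1,12] min(3,9)*11=33 best=60 → l++
[2,12] min(13,9)*10=90 best=90 * → r--
[2,11] min(13,2)*9=18 best=90 → r--
[2,10] min(13,16)*8=104 best=104 * → l++
[3,10] min(6,16)*7=42 best=104 → l++
[4,10] min(3,16)*6=18 best=104 → l++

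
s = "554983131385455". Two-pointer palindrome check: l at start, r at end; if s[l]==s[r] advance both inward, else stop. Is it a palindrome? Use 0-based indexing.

not a palindrome (mismatch at 3,11)

[0,14] '5'=='5' → l++,r--
[1,13] '5'=='5' → l++,r--
[2,12] '4'=='4' → l++,r--
[3,11] '9'!='5' → stop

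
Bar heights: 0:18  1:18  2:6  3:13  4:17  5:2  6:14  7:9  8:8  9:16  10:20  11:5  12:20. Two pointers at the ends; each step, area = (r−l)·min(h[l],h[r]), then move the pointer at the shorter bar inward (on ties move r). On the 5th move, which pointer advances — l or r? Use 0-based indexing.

[0,12] min(18,20)*12=216 best=216 * → l++
[1,12] min(18,20)*11=198 best=216 → l++
[2,12] min(6,20)*10=60 best=216 → l++
[3,12] min(13,20)*9=117 best=216 → l++
[4,12] min(17,20)*8=136 best=216 → l++

l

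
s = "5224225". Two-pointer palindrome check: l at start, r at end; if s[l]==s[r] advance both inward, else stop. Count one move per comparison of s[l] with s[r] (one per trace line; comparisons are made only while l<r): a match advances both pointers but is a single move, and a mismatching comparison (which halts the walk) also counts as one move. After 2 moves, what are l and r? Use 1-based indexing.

l=3, r=5

l=1 r=7: '5'=='5', l++,r--
l=2 r=6: '2'=='2', l++,r--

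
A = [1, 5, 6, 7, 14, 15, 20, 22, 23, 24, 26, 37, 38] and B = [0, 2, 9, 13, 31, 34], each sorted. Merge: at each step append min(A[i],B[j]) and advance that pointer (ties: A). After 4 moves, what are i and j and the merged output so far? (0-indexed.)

i=0 j=0: A[i]=1>B[j]=0 take 0, j++
i=0 j=1: A[i]=1<=B[j]=2 take 1, i++
i=1 j=1: A[i]=5>B[j]=2 take 2, j++
i=1 j=2: A[i]=5<=B[j]=9 take 5, i++

i=2, j=2, merged so far=[0, 1, 2, 5]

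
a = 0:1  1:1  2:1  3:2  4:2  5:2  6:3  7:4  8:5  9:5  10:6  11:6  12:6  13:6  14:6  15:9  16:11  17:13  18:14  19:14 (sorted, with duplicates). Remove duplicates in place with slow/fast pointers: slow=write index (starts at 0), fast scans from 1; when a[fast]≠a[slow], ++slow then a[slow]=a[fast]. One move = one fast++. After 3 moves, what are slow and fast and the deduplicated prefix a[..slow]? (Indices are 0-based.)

slow=1, fast=4, prefix=[1, 2]

(s=0,f=1) a[fast]=1=a[slow] dup → fast++
(s=0,f=2) a[fast]=1=a[slow] dup → fast++
(s=0,f=3) a[fast]=2≠a[slow]=1 write a[1]=2 → slow++,fast++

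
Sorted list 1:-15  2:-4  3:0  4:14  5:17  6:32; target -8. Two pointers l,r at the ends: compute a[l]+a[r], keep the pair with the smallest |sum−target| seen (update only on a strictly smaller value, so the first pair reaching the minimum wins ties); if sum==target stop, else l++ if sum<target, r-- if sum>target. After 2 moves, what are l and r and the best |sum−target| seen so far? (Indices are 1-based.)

l=1 r=6: -15+32=17 d=25 *, r--
l=1 r=5: -15+17=2 d=10 *, r--

l=1, r=4, best |Δ|=10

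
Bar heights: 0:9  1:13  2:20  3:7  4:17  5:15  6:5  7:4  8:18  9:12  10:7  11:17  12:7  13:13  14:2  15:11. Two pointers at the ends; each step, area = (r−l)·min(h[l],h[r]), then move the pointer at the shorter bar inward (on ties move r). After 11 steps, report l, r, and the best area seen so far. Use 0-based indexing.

l=2, r=6, best area=156

[0,15] min(9,11)*15=135 best=135 * → l++
[1,15] min(13,11)*14=154 best=154 * → r--
[1,14] min(13,2)*13=26 best=154 → r--
[1,13] min(13,13)*12=156 best=156 * → r--
[1,12] min(13,7)*11=77 best=156 → r--
[1,11] min(13,17)*10=130 best=156 → l++
[2,11] min(20,17)*9=153 best=156 → r--
[2,10] min(20,7)*8=56 best=156 → r--
[2,9] min(20,12)*7=84 best=156 → r--
[2,8] min(20,18)*6=108 best=156 → r--
[2,7] min(20,4)*5=20 best=156 → r--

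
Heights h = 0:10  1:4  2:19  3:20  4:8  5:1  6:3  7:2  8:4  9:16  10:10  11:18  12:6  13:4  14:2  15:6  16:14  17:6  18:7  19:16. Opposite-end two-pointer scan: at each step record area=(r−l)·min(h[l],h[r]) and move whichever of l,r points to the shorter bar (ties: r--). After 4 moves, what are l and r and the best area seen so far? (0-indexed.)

l=2, r=17, best area=272

[0,19] min(10,16)*19=190 best=190 * → l++
[1,19] min(4,16)*18=72 best=190 → l++
[2,19] min(19,16)*17=272 best=272 * → r--
[2,18] min(19,7)*16=112 best=272 → r--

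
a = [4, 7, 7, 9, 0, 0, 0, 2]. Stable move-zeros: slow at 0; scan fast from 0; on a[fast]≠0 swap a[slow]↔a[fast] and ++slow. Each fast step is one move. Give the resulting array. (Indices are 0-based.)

[4, 7, 7, 9, 2, 0, 0, 0]

slow=0 fast=0: a[fast]=4≠0 swap→a[0]=4, slow++,fast++
slow=1 fast=1: a[fast]=7≠0 swap→a[1]=7, slow++,fast++
slow=2 fast=2: a[fast]=7≠0 swap→a[2]=7, slow++,fast++
slow=3 fast=3: a[fast]=9≠0 swap→a[3]=9, slow++,fast++
slow=4 fast=4: a[fast]=0, fast++
slow=4 fast=5: a[fast]=0, fast++
slow=4 fast=6: a[fast]=0, fast++
slow=4 fast=7: a[fast]=2≠0 swap→a[4]=2, slow++,fast++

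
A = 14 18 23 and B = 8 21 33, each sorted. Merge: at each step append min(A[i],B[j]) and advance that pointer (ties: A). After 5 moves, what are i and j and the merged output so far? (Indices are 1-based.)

i=4, j=3, merged so far=[8, 14, 18, 21, 23]

i=1 j=1: A[i]=14>B[j]=8 take 8, j++
i=1 j=2: A[i]=14<=B[j]=21 take 14, i++
i=2 j=2: A[i]=18<=B[j]=21 take 18, i++
i=3 j=2: A[i]=23>B[j]=21 take 21, j++
i=3 j=3: A[i]=23<=B[j]=33 take 23, i++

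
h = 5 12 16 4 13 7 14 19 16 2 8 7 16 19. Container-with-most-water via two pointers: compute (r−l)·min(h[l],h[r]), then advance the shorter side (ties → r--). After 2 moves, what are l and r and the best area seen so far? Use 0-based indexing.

[0,13] min(5,19)*13=65 best=65 * → l++
[1,13] min(12,19)*12=144 best=144 * → l++

l=2, r=13, best area=144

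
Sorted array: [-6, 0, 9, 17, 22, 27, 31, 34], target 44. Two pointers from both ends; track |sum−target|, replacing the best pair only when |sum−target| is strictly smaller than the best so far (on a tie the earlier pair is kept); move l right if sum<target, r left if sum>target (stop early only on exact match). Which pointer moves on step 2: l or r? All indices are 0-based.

l

l=0 r=7: -6+34=28 d=16 *, l++
l=1 r=7: 0+34=34 d=10 *, l++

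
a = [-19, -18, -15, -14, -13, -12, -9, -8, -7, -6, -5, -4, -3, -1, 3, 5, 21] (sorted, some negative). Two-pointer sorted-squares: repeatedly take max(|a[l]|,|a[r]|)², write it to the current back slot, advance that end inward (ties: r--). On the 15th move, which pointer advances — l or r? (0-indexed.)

r

[0,16] |-19|<=|21| out[16]=441 → r--
[0,15] |-19|>|5| out[15]=361 → l++
[1,15] |-18|>|5| out[14]=324 → l++
[2,15] |-15|>|5| out[13]=225 → l++
[3,15] |-14|>|5| out[12]=196 → l++
[4,15] |-13|>|5| out[11]=169 → l++
[5,15] |-12|>|5| out[10]=144 → l++
[6,15] |-9|>|5| out[9]=81 → l++
[7,15] |-8|>|5| out[8]=64 → l++
[8,15] |-7|>|5| out[7]=49 → l++
[9,15] |-6|>|5| out[6]=36 → l++
[10,15] |-5|<=|5| out[5]=25 → r--
[10,14] |-5|>|3| out[4]=25 → l++
[11,14] |-4|>|3| out[3]=16 → l++
[12,14] |-3|<=|3| out[2]=9 → r--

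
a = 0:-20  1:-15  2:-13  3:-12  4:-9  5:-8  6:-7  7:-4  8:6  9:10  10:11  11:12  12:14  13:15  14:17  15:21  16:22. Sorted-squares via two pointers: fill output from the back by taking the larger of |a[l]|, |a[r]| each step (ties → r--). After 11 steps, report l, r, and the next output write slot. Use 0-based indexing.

l=4, r=9, next write slot=5

[0,16] |-20|<=|22| out[16]=484 → r--
[0,15] |-20|<=|21| out[15]=441 → r--
[0,14] |-20|>|17| out[14]=400 → l++
[1,14] |-15|<=|17| out[13]=289 → r--
[1,13] |-15|<=|15| out[12]=225 → r--
[1,12] |-15|>|14| out[11]=225 → l++
[2,12] |-13|<=|14| out[10]=196 → r--
[2,11] |-13|>|12| out[9]=169 → l++
[3,11] |-12|<=|12| out[8]=144 → r--
[3,10] |-12|>|11| out[7]=144 → l++
[4,10] |-9|<=|11| out[6]=121 → r--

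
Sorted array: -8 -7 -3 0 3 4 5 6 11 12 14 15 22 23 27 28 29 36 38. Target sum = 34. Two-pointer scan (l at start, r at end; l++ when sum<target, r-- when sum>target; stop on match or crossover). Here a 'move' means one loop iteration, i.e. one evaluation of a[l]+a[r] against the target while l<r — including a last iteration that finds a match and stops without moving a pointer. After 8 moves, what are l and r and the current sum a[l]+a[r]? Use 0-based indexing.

[0,18] -8+38=30 <34 → l++
[1,18] -7+38=31 <34 → l++
[2,18] -3+38=35 >34 → r--
[2,17] -3+36=33 <34 → l++
[3,17] 0+36=36 >34 → r--
[3,16] 0+29=29 <34 → l++
[4,16] 3+29=32 <34 → l++
[5,16] 4+29=33 <34 → l++

l=6, r=16, sum=34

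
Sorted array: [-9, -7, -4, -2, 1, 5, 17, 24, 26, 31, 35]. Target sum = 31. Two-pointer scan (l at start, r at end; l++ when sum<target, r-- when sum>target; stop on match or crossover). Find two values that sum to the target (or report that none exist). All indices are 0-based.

l=0 r=10: -9+35=26 <31, l++
l=1 r=10: -7+35=28 <31, l++
l=2 r=10: -4+35=31, found

(-4, 35)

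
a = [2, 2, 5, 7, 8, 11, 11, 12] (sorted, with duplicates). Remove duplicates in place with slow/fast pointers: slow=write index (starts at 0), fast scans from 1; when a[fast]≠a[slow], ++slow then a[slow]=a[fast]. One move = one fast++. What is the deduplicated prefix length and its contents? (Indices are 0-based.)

(s=0,f=1) a[fast]=2=a[slow] dup → fast++
(s=0,f=2) a[fast]=5≠a[slow]=2 write a[1]=5 → slow++,fast++
(s=1,f=3) a[fast]=7≠a[slow]=5 write a[2]=7 → slow++,fast++
(s=2,f=4) a[fast]=8≠a[slow]=7 write a[3]=8 → slow++,fast++
(s=3,f=5) a[fast]=11≠a[slow]=8 write a[4]=11 → slow++,fast++
(s=4,f=6) a[fast]=11=a[slow] dup → fast++
(s=4,f=7) a[fast]=12≠a[slow]=11 write a[5]=12 → slow++,fast++

length 6; prefix = [2, 5, 7, 8, 11, 12]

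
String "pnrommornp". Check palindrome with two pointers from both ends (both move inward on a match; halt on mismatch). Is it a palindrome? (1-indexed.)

[1,10] 'p'=='p' → l++,r--
[2,9] 'n'=='n' → l++,r--
[3,8] 'r'=='r' → l++,r--
[4,7] 'o'=='o' → l++,r--
[5,6] 'm'=='m' → l++,r--

palindrome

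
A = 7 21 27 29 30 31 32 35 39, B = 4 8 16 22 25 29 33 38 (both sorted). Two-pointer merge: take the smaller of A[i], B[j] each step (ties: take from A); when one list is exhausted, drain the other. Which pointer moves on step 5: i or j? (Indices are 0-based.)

i=0 j=0: A[i]=7>B[j]=4 take 4, j++
i=0 j=1: A[i]=7<=B[j]=8 take 7, i++
i=1 j=1: A[i]=21>B[j]=8 take 8, j++
i=1 j=2: A[i]=21>B[j]=16 take 16, j++
i=1 j=3: A[i]=21<=B[j]=22 take 21, i++

i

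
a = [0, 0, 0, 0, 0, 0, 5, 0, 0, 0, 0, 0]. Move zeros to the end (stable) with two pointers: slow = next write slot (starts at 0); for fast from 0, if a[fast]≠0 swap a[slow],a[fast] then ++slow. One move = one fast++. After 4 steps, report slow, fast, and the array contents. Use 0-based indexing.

slow=0, fast=4, a=[0, 0, 0, 0, 0, 0, 5, 0, 0, 0, 0, 0]

(s=0,f=0) a[fast]=0 → fast++
(s=0,f=1) a[fast]=0 → fast++
(s=0,f=2) a[fast]=0 → fast++
(s=0,f=3) a[fast]=0 → fast++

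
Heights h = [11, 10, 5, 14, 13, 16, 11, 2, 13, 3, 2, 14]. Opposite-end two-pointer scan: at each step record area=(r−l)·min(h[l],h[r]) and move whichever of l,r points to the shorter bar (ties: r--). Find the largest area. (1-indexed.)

max area = 121

l=1 r=12: min(11,14)*11=121 best=121 *, l++
l=2 r=12: min(10,14)*10=100 best=121, l++
l=3 r=12: min(5,14)*9=45 best=121, l++
l=4 r=12: min(14,14)*8=112 best=121, r--
l=4 r=11: min(14,2)*7=14 best=121, r--
l=4 r=10: min(14,3)*6=18 best=121, r--
l=4 r=9: min(14,13)*5=65 best=121, r--
l=4 r=8: min(14,2)*4=8 best=121, r--
l=4 r=7: min(14,11)*3=33 best=121, r--
l=4 r=6: min(14,16)*2=28 best=121, l++
l=5 r=6: min(13,16)*1=13 best=121, l++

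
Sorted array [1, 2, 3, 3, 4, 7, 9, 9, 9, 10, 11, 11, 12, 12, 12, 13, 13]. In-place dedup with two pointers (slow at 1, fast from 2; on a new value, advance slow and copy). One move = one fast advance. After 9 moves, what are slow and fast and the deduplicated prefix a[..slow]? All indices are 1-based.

slow=1 fast=2: a[fast]=2≠a[slow]=1 write a[2]=2, slow++,fast++
slow=2 fast=3: a[fast]=3≠a[slow]=2 write a[3]=3, slow++,fast++
slow=3 fast=4: a[fast]=3=a[slow] dup, fast++
slow=3 fast=5: a[fast]=4≠a[slow]=3 write a[4]=4, slow++,fast++
slow=4 fast=6: a[fast]=7≠a[slow]=4 write a[5]=7, slow++,fast++
slow=5 fast=7: a[fast]=9≠a[slow]=7 write a[6]=9, slow++,fast++
slow=6 fast=8: a[fast]=9=a[slow] dup, fast++
slow=6 fast=9: a[fast]=9=a[slow] dup, fast++
slow=6 fast=10: a[fast]=10≠a[slow]=9 write a[7]=10, slow++,fast++

slow=7, fast=11, prefix=[1, 2, 3, 4, 7, 9, 10]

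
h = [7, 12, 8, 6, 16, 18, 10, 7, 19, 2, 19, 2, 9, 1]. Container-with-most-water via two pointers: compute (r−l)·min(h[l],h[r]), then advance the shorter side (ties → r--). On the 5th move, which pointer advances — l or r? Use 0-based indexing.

l

l=0 r=13: min(7,1)*13=13 best=13 *, r--
l=0 r=12: min(7,9)*12=84 best=84 *, l++
l=1 r=12: min(12,9)*11=99 best=99 *, r--
l=1 r=11: min(12,2)*10=20 best=99, r--
l=1 r=10: min(12,19)*9=108 best=108 *, l++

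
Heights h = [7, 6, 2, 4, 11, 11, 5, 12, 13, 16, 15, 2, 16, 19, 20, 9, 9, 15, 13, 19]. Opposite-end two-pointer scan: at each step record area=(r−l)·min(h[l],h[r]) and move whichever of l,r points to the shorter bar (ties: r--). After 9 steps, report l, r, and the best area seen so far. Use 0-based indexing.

l=9, r=19, best area=165

[0,19] min(7,19)*19=133 best=133 * → l++
[1,19] min(6,19)*18=108 best=133 → l++
[2,19] min(2,19)*17=34 best=133 → l++
[3,19] min(4,19)*16=64 best=133 → l++
[4,19] min(11,19)*15=165 best=165 * → l++
[5,19] min(11,19)*14=154 best=165 → l++
[6,19] min(5,19)*13=65 best=165 → l++
[7,19] min(12,19)*12=144 best=165 → l++
[8,19] min(13,19)*11=143 best=165 → l++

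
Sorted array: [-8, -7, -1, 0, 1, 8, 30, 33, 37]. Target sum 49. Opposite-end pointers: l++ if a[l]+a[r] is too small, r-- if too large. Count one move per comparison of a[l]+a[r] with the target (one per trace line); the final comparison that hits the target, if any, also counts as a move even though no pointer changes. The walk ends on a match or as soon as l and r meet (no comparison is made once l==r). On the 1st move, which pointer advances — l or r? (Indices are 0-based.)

[0,8] -8+37=29 <49 → l++

l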